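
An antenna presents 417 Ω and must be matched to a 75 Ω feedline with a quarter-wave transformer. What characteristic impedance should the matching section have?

Z_qwt ≈ 177 Ω

Z_qwt = √(Z_0·R_L) = √(75 × 417) = √31280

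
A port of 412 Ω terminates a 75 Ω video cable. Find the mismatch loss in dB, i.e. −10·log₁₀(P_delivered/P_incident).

Γ = (412 − 75)/(412 + 75) = 0.692
|Γ|² = 0.479, so P_del/P_inc = 1 − |Γ|² = 0.521
ML = −10·log₁₀(1 − |Γ|²)

mismatch loss ≈ 2.83 dB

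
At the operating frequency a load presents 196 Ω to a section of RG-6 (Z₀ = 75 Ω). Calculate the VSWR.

VSWR ≈ 2.61

Γ = (196 − 75)/(196 + 75) = 0.446
VSWR = (1 + 0.446)/(1 − 0.446)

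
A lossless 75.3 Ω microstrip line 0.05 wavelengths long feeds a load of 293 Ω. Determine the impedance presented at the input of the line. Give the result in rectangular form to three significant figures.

Z_in ≈ 125 − j133 Ω

βl = 2π × 0.05 = 18°
tan(βl) = tan(18°) = 0.325
Z_in = Z_0·(Z_L + jZ_0·tanβl)/(Z_0 + jZ_L·tanβl)
     = 75.3·(293 + j24.5)/(75.3 + j95.2)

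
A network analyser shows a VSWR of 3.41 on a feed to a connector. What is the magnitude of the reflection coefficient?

|Γ| ≈ 0.546

|Γ| = (S − 1)/(S + 1) = (3.41 − 1)/(3.41 + 1) = 2.41/4.41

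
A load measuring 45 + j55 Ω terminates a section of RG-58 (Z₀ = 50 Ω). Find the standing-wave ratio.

VSWR ≈ 3.02

Γ = (Z_L − Z_0)/(Z_L + Z_0) = (-5 + j55)/(95 + j55)
|Γ| = 55.2/110 = 0.503
VSWR = (1 + |Γ|)/(1 − |Γ|) = 1.5/0.497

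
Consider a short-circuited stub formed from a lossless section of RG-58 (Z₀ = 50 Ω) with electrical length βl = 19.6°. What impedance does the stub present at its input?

tan(βl) = 0.356
For a short-circuited stub, Z_in = jZ_0·tan(βl)

Z_in ≈ +j17.8 Ω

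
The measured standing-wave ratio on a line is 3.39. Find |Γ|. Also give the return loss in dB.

|Γ| = (S − 1)/(S + 1) = (3.39 − 1)/(3.39 + 1) = 2.39/4.39
RL = −20·log₁₀|Γ| = −20·log₁₀(0.544)

|Γ| ≈ 0.544; return loss ≈ 5.28 dB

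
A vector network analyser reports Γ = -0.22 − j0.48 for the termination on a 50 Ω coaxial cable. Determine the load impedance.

Z_L ≈ 21 − j27.9 Ω

Z_L = Z_0·(1 + Γ)/(1 − Γ) = 50·(0.78 − j0.48)/(1.22 + j0.48)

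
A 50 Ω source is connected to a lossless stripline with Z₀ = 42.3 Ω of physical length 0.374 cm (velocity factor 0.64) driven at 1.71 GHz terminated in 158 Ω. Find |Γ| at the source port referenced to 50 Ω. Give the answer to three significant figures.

|Γ| ≈ 0.526

λ = v/f = 0.64·c / 1.71 GHz = 0.112 m
βl = 2π·l/λ = 2π × 0.0333 = 12°
tan(βl) = 0.212
Z_in = Z_0·(Z_L + jZ_0·tanβl)/(Z_0 + jZ_L·tanβl) = 101 − j71.4 Ω
Γ_s = (Z_in − Z_s)/(Z_in + Z_s) = (51.3 − j71.4)/(151 − j71.4), |Γ_s| = 0.526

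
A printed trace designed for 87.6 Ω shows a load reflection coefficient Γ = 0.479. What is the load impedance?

Z_L ≈ 249 Ω

Z_L = Z_0·(1 + Γ)/(1 − Γ) = 87.6·(1.48)/(0.521)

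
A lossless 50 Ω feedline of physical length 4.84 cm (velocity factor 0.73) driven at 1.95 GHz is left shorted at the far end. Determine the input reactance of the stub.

X_in ≈ -23.2 Ω (capacitive)

λ = v/f = 0.73·c / 1.95 GHz = 0.112 m
βl = 2π·l/λ = 2π × 0.431 = 155°
tan(βl) = -0.463
For a shorted stub, Z_in = jZ_0·tan(βl)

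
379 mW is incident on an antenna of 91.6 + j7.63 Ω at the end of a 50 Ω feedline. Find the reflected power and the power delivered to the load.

|Γ| = |(41.6 + j7.63)/(141.6 + j7.63)| = 0.298
|Γ|² = 0.089
P_refl = |Γ|²·P_inc = 33.7 mW, P_del = (1 − |Γ|²)·P_inc = 345 mW

P_reflected ≈ 33.7 mW; P_delivered ≈ 345 mW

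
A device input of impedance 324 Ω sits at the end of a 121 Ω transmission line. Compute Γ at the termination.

Γ = 0.456

Γ = (Z_L − Z_0)/(Z_L + Z_0) = (324 − 121)/(324 + 121) = 203/445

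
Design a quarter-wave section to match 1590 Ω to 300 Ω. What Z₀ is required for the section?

Z_qwt ≈ 691 Ω

Z_qwt = √(Z_0·R_L) = √(300 × 1590) = √477000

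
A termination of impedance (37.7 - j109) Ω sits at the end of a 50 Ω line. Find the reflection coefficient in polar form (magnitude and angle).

Γ = (Z_L − Z_0)/(Z_L + Z_0) = (-12.3 − j109)/(87.7 − j109)
|Γ| = 110/140 = 0.784

Γ ≈ 0.784 ∠ -45.3°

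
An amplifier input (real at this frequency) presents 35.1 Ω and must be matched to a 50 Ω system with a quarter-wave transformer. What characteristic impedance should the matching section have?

Z_qwt ≈ 41.9 Ω

Z_qwt = √(Z_0·R_L) = √(50 × 35.1) = √1755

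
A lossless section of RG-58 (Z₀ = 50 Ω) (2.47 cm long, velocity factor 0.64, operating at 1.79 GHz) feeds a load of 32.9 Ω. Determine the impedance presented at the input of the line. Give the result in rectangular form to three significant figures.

λ = v/f = 0.64·c / 1.79 GHz = 0.107 m
βl = 2π·l/λ = 2π × 0.23 = 82.9°
tan(βl) = tan(82.9°) = 8.03
Z_in = Z_0·(Z_L + jZ_0·tanβl)/(Z_0 + jZ_L·tanβl)
     = 50·(32.9 + j401)/(50 + j264)

Z_in ≈ 74.5 + j7.87 Ω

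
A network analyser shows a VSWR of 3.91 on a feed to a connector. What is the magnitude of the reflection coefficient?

|Γ| ≈ 0.593

|Γ| = (S − 1)/(S + 1) = (3.91 − 1)/(3.91 + 1) = 2.91/4.91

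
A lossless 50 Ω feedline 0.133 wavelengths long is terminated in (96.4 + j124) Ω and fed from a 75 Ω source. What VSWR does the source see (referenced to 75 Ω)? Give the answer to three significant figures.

βl = 2π × 0.133 = 47.9°
tan(βl) = 1.11
Z_in = Z_0·(Z_L + jZ_0·tanβl)/(Z_0 + jZ_L·tanβl) = 28.3 − j68.3 Ω
Γ_s = (Z_in − Z_s)/(Z_in + Z_s) = (-46.7 − j68.3)/(103 − j68.3), |Γ_s| = 0.669
VSWR = (1 + |Γ_s|)/(1 − |Γ_s|)

VSWR ≈ 5.03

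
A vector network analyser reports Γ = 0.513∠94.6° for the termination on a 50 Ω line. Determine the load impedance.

Z_L = Z_0·(1 + Γ)/(1 − Γ) = 50·(0.959 + j0.511)/(1.04 − j0.511)

Z_L ≈ 27.4 + j38 Ω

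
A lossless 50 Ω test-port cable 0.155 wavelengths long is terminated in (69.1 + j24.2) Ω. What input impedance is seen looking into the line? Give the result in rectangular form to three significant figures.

βl = 2π × 0.155 = 55.8°
tan(βl) = tan(55.8°) = 1.47
Z_in = Z_0·(Z_L + jZ_0·tanβl)/(Z_0 + jZ_L·tanβl)
     = 50·(69.1 + j97.8)/(14.4 + j102)

Z_in ≈ 51.9 − j26.6 Ω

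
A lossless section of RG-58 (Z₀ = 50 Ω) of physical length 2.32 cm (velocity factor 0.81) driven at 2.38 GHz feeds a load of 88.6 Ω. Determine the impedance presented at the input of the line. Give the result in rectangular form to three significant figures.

Z_in ≈ 28.6 − j4.88 Ω

λ = v/f = 0.81·c / 2.38 GHz = 0.102 m
βl = 2π·l/λ = 2π × 0.227 = 81.8°
tan(βl) = tan(81.8°) = 6.94
Z_in = Z_0·(Z_L + jZ_0·tanβl)/(Z_0 + jZ_L·tanβl)
     = 50·(88.6 + j347)/(50 + j615)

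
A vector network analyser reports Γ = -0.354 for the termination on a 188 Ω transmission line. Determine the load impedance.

Z_L ≈ 89.7 Ω

Z_L = Z_0·(1 + Γ)/(1 − Γ) = 188·(0.646)/(1.35)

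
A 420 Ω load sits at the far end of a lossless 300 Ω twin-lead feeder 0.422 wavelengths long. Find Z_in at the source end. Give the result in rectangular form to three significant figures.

Z_in ≈ 346 + j98.6 Ω

βl = 2π × 0.422 = 152°
tan(βl) = tan(152°) = -0.534
Z_in = Z_0·(Z_L + jZ_0·tanβl)/(Z_0 + jZ_L·tanβl)
     = 300·(420 − j160)/(300 − j224)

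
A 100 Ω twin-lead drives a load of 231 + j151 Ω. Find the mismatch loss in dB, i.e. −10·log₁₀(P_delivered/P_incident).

Γ = (131 + j151)/(331 + j151), |Γ| = 0.549
|Γ|² = 0.302, so P_del/P_inc = 1 − |Γ|² = 0.698
ML = −10·log₁₀(1 − |Γ|²)

mismatch loss ≈ 1.56 dB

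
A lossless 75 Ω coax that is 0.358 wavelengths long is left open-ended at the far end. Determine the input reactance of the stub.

βl = 2π × 0.358 = 129°
tan(βl) = -1.24
For an open-ended stub, Z_in = −jZ_0·cot(βl) = −jZ_0/tan(βl)

X_in ≈ 60.5 Ω (inductive)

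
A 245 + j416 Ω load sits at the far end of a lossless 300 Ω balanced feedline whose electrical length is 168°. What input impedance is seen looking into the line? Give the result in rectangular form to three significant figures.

tan(βl) = tan(168°) = -0.213
Z_in = Z_0·(Z_L + jZ_0·tanβl)/(Z_0 + jZ_L·tanβl)
     = 300·(245 + j352)/(388 − j52.1)

Z_in ≈ 150 + j292 Ω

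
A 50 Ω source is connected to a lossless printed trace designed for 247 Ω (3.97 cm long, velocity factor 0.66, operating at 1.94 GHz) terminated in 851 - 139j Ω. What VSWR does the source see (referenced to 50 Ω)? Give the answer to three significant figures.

VSWR ≈ 11.9

λ = v/f = 0.66·c / 1.94 GHz = 0.102 m
βl = 2π·l/λ = 2π × 0.389 = 140°
tan(βl) = -0.838
Z_in = Z_0·(Z_L + jZ_0·tanβl)/(Z_0 + jZ_L·tanβl) = 168 + j264 Ω
Γ_s = (Z_in − Z_s)/(Z_in + Z_s) = (118 + j264)/(218 + j264), |Γ_s| = 0.845
VSWR = (1 + |Γ_s|)/(1 − |Γ_s|)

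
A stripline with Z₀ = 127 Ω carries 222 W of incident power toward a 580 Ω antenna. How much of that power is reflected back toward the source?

P_reflected ≈ 91.1 W

Γ = (580 − 127)/(580 + 127) = 0.641
|Γ|² = 0.411
P_refl = |Γ|²·P_inc = 91.1 W, P_del = (1 − |Γ|²)·P_inc = 131 W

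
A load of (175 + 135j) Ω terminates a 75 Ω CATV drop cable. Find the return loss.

Γ = (100 + j135)/(250 + j135), |Γ| = 0.591
RL = −20·log₁₀|Γ| = −20·log₁₀(0.591)

RL ≈ 4.56 dB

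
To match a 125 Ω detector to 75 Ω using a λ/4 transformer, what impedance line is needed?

Z_qwt = √(Z_0·R_L) = √(75 × 125) = √9375

Z_qwt ≈ 96.8 Ω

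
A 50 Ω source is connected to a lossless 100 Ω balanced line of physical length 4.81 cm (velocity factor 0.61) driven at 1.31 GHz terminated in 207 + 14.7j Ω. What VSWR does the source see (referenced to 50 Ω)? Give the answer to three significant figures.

VSWR ≈ 2.2

λ = v/f = 0.61·c / 1.31 GHz = 0.14 m
βl = 2π·l/λ = 2π × 0.344 = 124°
tan(βl) = -1.49
Z_in = Z_0·(Z_L + jZ_0·tanβl)/(Z_0 + jZ_L·tanβl) = 60.7 + j43.3 Ω
Γ_s = (Z_in − Z_s)/(Z_in + Z_s) = (10.7 + j43.3)/(111 + j43.3), |Γ_s| = 0.375
VSWR = (1 + |Γ_s|)/(1 − |Γ_s|)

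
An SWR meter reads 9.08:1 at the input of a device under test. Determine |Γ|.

|Γ| ≈ 0.802

|Γ| = (S − 1)/(S + 1) = (9.08 − 1)/(9.08 + 1) = 8.08/10.1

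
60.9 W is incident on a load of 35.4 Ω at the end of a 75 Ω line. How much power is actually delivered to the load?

P_delivered ≈ 53.1 W

Γ = (35.4 − 75)/(35.4 + 75) = -0.359
|Γ|² = 0.129
P_refl = |Γ|²·P_inc = 7.84 W, P_del = (1 − |Γ|²)·P_inc = 53.1 W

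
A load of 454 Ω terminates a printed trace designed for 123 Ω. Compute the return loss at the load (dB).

Γ = (454 − 123)/(454 + 123) = 0.574
RL = −20·log₁₀|Γ| = −20·log₁₀(0.574)

RL ≈ 4.83 dB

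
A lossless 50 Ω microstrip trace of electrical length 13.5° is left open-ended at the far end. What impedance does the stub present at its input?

tan(βl) = 0.24
For an open-ended stub, Z_in = −jZ_0·cot(βl) = −jZ_0/tan(βl)

Z_in ≈ −j208 Ω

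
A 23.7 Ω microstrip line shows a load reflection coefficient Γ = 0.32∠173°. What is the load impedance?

Z_L = Z_0·(1 + Γ)/(1 − Γ) = 23.7·(0.682 + j0.039)/(1.32 − j0.039)

Z_L ≈ 12.2 + j1.06 Ω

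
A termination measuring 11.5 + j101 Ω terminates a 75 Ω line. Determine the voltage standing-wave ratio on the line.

Γ = (Z_L − Z_0)/(Z_L + Z_0) = (-63.5 + j101)/(86.5 + j101)
|Γ| = 119/133 = 0.897
VSWR = (1 + |Γ|)/(1 − |Γ|) = 1.9/0.103

VSWR ≈ 18.4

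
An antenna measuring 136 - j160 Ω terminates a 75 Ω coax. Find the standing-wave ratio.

Γ = (Z_L − Z_0)/(Z_L + Z_0) = (61 − j160)/(211 − j160)
|Γ| = 171/265 = 0.647
VSWR = (1 + |Γ|)/(1 − |Γ|) = 1.65/0.353

VSWR ≈ 4.66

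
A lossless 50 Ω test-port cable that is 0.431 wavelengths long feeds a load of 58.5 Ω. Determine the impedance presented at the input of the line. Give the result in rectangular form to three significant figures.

Z_in ≈ 54.9 + j6.6 Ω

βl = 2π × 0.431 = 155°
tan(βl) = tan(155°) = -0.463
Z_in = Z_0·(Z_L + jZ_0·tanβl)/(Z_0 + jZ_L·tanβl)
     = 50·(58.5 − j23.1)/(50 − j27.1)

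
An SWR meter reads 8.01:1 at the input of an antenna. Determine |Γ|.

|Γ| = (S − 1)/(S + 1) = (8.01 − 1)/(8.01 + 1) = 7.01/9.01

|Γ| ≈ 0.778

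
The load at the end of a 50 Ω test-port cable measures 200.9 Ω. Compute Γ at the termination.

Γ = (Z_L − Z_0)/(Z_L + Z_0) = (200.9 − 50)/(200.9 + 50) = 150.9/250.9

Γ = 0.601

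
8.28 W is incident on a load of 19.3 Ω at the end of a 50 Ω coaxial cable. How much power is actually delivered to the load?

Γ = (19.3 − 50)/(19.3 + 50) = -0.443
|Γ|² = 0.196
P_refl = |Γ|²·P_inc = 1.62 W, P_del = (1 − |Γ|²)·P_inc = 6.66 W

P_delivered ≈ 6.66 W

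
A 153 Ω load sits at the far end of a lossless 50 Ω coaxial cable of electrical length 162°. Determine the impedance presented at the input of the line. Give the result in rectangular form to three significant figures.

tan(βl) = tan(162°) = -0.325
Z_in = Z_0·(Z_L + jZ_0·tanβl)/(Z_0 + jZ_L·tanβl)
     = 50·(153 − j16.2)/(50 − j49.7)

Z_in ≈ 85.1 + j68.3 Ω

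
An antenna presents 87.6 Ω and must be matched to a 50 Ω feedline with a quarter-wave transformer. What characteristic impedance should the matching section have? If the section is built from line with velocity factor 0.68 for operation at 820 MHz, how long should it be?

Z_qwt = √(Z_0·R_L) = √(50 × 87.6) = √4380
λ = 0.68·c/f = 0.249 m, so l = λ/4 = 0.0622 m

Z_qwt ≈ 66.2 Ω; length ≈ 6.22 cm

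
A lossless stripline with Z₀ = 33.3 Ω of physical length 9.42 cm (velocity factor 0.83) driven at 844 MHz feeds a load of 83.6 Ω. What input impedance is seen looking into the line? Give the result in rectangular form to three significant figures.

λ = v/f = 0.83·c / 844 MHz = 0.295 m
βl = 2π·l/λ = 2π × 0.319 = 115°
tan(βl) = tan(115°) = -2.15
Z_in = Z_0·(Z_L + jZ_0·tanβl)/(Z_0 + jZ_L·tanβl)
     = 33.3·(83.6 − j71.6)/(33.3 − j180)

Z_in ≈ 15.6 + j12.6 Ω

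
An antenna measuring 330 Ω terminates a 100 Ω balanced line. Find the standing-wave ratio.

VSWR ≈ 3.3

Γ = (330 − 100)/(330 + 100) = 0.535
VSWR = (1 + 0.535)/(1 − 0.535)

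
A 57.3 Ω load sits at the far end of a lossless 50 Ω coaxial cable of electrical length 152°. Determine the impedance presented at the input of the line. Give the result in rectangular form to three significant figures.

tan(βl) = tan(152°) = -0.532
Z_in = Z_0·(Z_L + jZ_0·tanβl)/(Z_0 + jZ_L·tanβl)
     = 50·(57.3 − j26.6)/(50 − j30.5)

Z_in ≈ 53.6 + j6.07 Ω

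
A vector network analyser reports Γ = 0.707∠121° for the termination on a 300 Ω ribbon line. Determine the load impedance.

Z_L ≈ 67.3 + j163 Ω

Z_L = Z_0·(1 + Γ)/(1 − Γ) = 300·(0.636 + j0.606)/(1.36 − j0.606)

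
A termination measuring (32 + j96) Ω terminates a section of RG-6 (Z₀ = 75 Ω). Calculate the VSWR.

VSWR ≈ 6.46

Γ = (Z_L − Z_0)/(Z_L + Z_0) = (-43 + j96)/(107 + j96)
|Γ| = 105/144 = 0.732
VSWR = (1 + |Γ|)/(1 − |Γ|) = 1.73/0.268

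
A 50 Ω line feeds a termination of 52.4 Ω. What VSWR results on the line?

Γ = (52.4 − 50)/(52.4 + 50) = 0.0234
VSWR = (1 + 0.0234)/(1 − 0.0234)

VSWR ≈ 1.05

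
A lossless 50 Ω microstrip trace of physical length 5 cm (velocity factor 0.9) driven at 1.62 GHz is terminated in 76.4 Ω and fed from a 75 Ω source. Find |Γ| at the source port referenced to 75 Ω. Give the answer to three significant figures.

|Γ| ≈ 0.376

λ = v/f = 0.9·c / 1.62 GHz = 0.167 m
βl = 2π·l/λ = 2π × 0.3 = 108°
tan(βl) = -3.08
Z_in = Z_0·(Z_L + jZ_0·tanβl)/(Z_0 + jZ_L·tanβl) = 34.6 + j8.89 Ω
Γ_s = (Z_in − Z_s)/(Z_in + Z_s) = (-40.4 + j8.89)/(110 + j8.89), |Γ_s| = 0.376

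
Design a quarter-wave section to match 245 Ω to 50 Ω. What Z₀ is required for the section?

Z_qwt = √(Z_0·R_L) = √(50 × 245) = √12250

Z_qwt ≈ 111 Ω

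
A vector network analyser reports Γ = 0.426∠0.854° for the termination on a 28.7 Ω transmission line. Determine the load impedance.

Z_L = Z_0·(1 + Γ)/(1 − Γ) = 28.7·(1.43 + j0.00635)/(0.574 − j0.00635)

Z_L ≈ 71.3 + j1.11 Ω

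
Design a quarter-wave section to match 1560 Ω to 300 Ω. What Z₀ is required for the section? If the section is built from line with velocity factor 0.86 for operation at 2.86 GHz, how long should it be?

Z_qwt = √(Z_0·R_L) = √(300 × 1560) = √468000
λ = 0.86·c/f = 0.0902 m, so l = λ/4 = 0.0226 m

Z_qwt ≈ 684 Ω; length ≈ 2.26 cm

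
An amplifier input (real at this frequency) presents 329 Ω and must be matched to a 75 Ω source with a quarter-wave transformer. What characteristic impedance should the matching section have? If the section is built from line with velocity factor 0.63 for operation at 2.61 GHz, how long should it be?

Z_qwt ≈ 157 Ω; length ≈ 1.81 cm

Z_qwt = √(Z_0·R_L) = √(75 × 329) = √24680
λ = 0.63·c/f = 0.0724 m, so l = λ/4 = 0.0181 m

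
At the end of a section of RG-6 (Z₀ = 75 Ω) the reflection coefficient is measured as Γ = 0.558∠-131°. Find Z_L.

Z_L ≈ 25.3 − j30.9 Ω

Z_L = Z_0·(1 + Γ)/(1 − Γ) = 75·(0.634 − j0.421)/(1.37 + j0.421)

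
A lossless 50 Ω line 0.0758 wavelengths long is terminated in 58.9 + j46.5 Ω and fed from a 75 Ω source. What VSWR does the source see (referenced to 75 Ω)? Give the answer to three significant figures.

VSWR ≈ 1.56

βl = 2π × 0.0758 = 27.3°
tan(βl) = 0.516
Z_in = Z_0·(Z_L + jZ_0·tanβl)/(Z_0 + jZ_L·tanβl) = 117 + j2.84 Ω
Γ_s = (Z_in − Z_s)/(Z_in + Z_s) = (41.5 + j2.84)/(192 + j2.84), |Γ_s| = 0.217
VSWR = (1 + |Γ_s|)/(1 − |Γ_s|)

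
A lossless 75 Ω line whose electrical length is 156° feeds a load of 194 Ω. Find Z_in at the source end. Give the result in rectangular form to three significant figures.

Z_in ≈ 99.9 + j81.7 Ω

tan(βl) = tan(156°) = -0.445
Z_in = Z_0·(Z_L + jZ_0·tanβl)/(Z_0 + jZ_L·tanβl)
     = 75·(194 − j33.4)/(75 − j86.4)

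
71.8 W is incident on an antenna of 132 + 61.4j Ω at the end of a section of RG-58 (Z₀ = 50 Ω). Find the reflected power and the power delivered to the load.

P_reflected ≈ 20.4 W; P_delivered ≈ 51.4 W

|Γ| = |(82 + j61.4)/(182 + j61.4)| = 0.533
|Γ|² = 0.284
P_refl = |Γ|²·P_inc = 20.4 W, P_del = (1 − |Γ|²)·P_inc = 51.4 W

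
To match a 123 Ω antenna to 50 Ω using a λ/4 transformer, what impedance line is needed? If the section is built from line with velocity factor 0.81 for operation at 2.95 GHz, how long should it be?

Z_qwt = √(Z_0·R_L) = √(50 × 123) = √6150
λ = 0.81·c/f = 0.0824 m, so l = λ/4 = 0.0206 m

Z_qwt ≈ 78.4 Ω; length ≈ 2.06 cm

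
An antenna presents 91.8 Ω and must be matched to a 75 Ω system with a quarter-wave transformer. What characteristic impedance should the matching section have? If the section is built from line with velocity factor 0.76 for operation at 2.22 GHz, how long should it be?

Z_qwt ≈ 83 Ω; length ≈ 2.57 cm

Z_qwt = √(Z_0·R_L) = √(75 × 91.8) = √6885
λ = 0.76·c/f = 0.103 m, so l = λ/4 = 0.0257 m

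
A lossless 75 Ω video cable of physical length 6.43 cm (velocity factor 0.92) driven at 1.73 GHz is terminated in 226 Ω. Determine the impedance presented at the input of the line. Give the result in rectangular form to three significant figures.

Z_in ≈ 62 + j78 Ω

λ = v/f = 0.92·c / 1.73 GHz = 0.16 m
βl = 2π·l/λ = 2π × 0.403 = 145°
tan(βl) = tan(145°) = -0.698
Z_in = Z_0·(Z_L + jZ_0·tanβl)/(Z_0 + jZ_L·tanβl)
     = 75·(226 − j52.3)/(75 − j158)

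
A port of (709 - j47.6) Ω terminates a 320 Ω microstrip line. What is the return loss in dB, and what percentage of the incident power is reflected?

Γ = (389 − j47.6)/(1029 − j47.6), |Γ| = 0.38
RL = −20·log₁₀(0.38) = 8.39 dB
P_refl/P_inc = |Γ|² = 0.145

RL ≈ 8.39 dB; 14.5% of incident power reflected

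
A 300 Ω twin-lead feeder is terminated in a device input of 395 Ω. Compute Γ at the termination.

Γ = 0.137

Γ = (Z_L − Z_0)/(Z_L + Z_0) = (395 − 300)/(395 + 300) = 95/695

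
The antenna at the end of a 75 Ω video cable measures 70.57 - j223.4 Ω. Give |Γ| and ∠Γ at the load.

Γ = (Z_L − Z_0)/(Z_L + Z_0) = (-4.43 − j223.4)/(145.6 − j223.4)
|Γ| = 223/267 = 0.838

Γ ≈ 0.838 ∠ -34.2°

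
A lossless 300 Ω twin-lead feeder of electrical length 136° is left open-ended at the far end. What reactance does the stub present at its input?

X_in ≈ 311 Ω (inductive)

tan(βl) = -0.966
For an open-ended stub, Z_in = −jZ_0·cot(βl) = −jZ_0/tan(βl)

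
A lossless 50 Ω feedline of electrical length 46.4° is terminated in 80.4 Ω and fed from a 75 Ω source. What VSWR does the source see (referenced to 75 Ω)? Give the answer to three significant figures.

tan(βl) = 1.05
Z_in = Z_0·(Z_L + jZ_0·tanβl)/(Z_0 + jZ_L·tanβl) = 43.9 − j21.6 Ω
Γ_s = (Z_in − Z_s)/(Z_in + Z_s) = (-31.1 − j21.6)/(119 − j21.6), |Γ_s| = 0.313
VSWR = (1 + |Γ_s|)/(1 − |Γ_s|)

VSWR ≈ 1.91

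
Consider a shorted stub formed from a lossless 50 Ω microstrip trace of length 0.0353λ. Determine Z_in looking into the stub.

Z_in ≈ +j11.3 Ω

βl = 2π × 0.0353 = 12.7°
tan(βl) = 0.226
For a shorted stub, Z_in = jZ_0·tan(βl)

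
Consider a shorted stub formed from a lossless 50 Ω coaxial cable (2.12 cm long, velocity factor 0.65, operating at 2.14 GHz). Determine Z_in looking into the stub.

Z_in ≈ +j457 Ω

λ = v/f = 0.65·c / 2.14 GHz = 0.0911 m
βl = 2π·l/λ = 2π × 0.233 = 83.8°
tan(βl) = 9.14
For a shorted stub, Z_in = jZ_0·tan(βl)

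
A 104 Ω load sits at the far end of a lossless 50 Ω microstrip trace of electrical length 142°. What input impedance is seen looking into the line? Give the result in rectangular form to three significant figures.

tan(βl) = tan(142°) = -0.781
Z_in = Z_0·(Z_L + jZ_0·tanβl)/(Z_0 + jZ_L·tanβl)
     = 50·(104 − j39.1)/(50 − j81.3)

Z_in ≈ 46 + j35.7 Ω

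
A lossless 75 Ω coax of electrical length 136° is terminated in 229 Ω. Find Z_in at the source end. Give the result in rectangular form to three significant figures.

Z_in ≈ 45.7 + j62.2 Ω

tan(βl) = tan(136°) = -0.966
Z_in = Z_0·(Z_L + jZ_0·tanβl)/(Z_0 + jZ_L·tanβl)
     = 75·(229 − j72.4)/(75 − j221)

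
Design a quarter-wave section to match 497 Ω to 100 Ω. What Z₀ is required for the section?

Z_qwt = √(Z_0·R_L) = √(100 × 497) = √49700

Z_qwt ≈ 223 Ω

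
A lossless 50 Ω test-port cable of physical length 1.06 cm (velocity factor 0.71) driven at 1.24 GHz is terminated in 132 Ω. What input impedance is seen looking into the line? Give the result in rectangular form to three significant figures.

Z_in ≈ 71.2 − j56.4 Ω

λ = v/f = 0.71·c / 1.24 GHz = 0.172 m
βl = 2π·l/λ = 2π × 0.0617 = 22.2°
tan(βl) = tan(22.2°) = 0.408
Z_in = Z_0·(Z_L + jZ_0·tanβl)/(Z_0 + jZ_L·tanβl)
     = 50·(132 + j20.4)/(50 + j53.9)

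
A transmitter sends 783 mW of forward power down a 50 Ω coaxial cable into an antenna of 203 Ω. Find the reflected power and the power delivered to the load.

P_reflected ≈ 286 mW; P_delivered ≈ 497 mW

Γ = (203 − 50)/(203 + 50) = 0.605
|Γ|² = 0.366
P_refl = |Γ|²·P_inc = 286 mW, P_del = (1 − |Γ|²)·P_inc = 497 mW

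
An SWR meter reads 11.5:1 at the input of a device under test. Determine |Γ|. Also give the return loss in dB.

|Γ| ≈ 0.84; return loss ≈ 1.51 dB

|Γ| = (S − 1)/(S + 1) = (11.5 − 1)/(11.5 + 1) = 10.5/12.5
RL = −20·log₁₀|Γ| = −20·log₁₀(0.84)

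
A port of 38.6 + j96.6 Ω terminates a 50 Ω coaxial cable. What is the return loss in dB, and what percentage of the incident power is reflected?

Γ = (-11.4 + j96.6)/(88.6 + j96.6), |Γ| = 0.742
RL = −20·log₁₀(0.742) = 2.59 dB
P_refl/P_inc = |Γ|² = 0.551

RL ≈ 2.59 dB; 55.1% of incident power reflected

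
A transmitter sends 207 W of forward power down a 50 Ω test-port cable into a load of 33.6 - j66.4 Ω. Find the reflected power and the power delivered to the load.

P_reflected ≈ 85 W; P_delivered ≈ 122 W

|Γ| = |(-16.4 − j66.4)/(83.6 − j66.4)| = 0.641
|Γ|² = 0.41
P_refl = |Γ|²·P_inc = 85 W, P_del = (1 − |Γ|²)·P_inc = 122 W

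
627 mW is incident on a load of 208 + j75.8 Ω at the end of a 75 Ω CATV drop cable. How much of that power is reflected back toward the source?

|Γ| = |(133 + j75.8)/(283 + j75.8)| = 0.523
|Γ|² = 0.273
P_refl = |Γ|²·P_inc = 171 mW, P_del = (1 − |Γ|²)·P_inc = 456 mW

P_reflected ≈ 171 mW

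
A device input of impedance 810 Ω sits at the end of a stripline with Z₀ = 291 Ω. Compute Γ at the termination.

Γ = 0.471

Γ = (Z_L − Z_0)/(Z_L + Z_0) = (810 − 291)/(810 + 291) = 519/1101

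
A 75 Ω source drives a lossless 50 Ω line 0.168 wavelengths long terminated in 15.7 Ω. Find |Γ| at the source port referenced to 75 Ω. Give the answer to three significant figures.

βl = 2π × 0.168 = 60.5°
tan(βl) = 1.77
Z_in = Z_0·(Z_L + jZ_0·tanβl)/(Z_0 + jZ_L·tanβl) = 49.5 + j60.9 Ω
Γ_s = (Z_in − Z_s)/(Z_in + Z_s) = (-25.5 + j60.9)/(124 + j60.9), |Γ_s| = 0.476

|Γ| ≈ 0.476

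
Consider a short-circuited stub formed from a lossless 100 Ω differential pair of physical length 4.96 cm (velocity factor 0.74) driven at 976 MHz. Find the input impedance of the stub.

Z_in ≈ +j492 Ω

λ = v/f = 0.74·c / 976 MHz = 0.227 m
βl = 2π·l/λ = 2π × 0.218 = 78.5°
tan(βl) = 4.92
For a short-circuited stub, Z_in = jZ_0·tan(βl)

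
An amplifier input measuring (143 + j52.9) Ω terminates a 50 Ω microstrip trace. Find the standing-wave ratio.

Γ = (Z_L − Z_0)/(Z_L + Z_0) = (93 + j52.9)/(193 + j52.9)
|Γ| = 107/200 = 0.535
VSWR = (1 + |Γ|)/(1 − |Γ|) = 1.53/0.465

VSWR ≈ 3.3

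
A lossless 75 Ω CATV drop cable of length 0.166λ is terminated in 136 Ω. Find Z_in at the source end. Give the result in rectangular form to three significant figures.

Z_in ≈ 50.2 − j27.6 Ω

βl = 2π × 0.166 = 59.8°
tan(βl) = tan(59.8°) = 1.72
Z_in = Z_0·(Z_L + jZ_0·tanβl)/(Z_0 + jZ_L·tanβl)
     = 75·(136 + j129)/(75 + j233)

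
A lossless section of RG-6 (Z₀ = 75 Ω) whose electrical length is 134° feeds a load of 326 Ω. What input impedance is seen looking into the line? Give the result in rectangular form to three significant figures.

Z_in ≈ 31.8 + j65.4 Ω

tan(βl) = tan(134°) = -1.04
Z_in = Z_0·(Z_L + jZ_0·tanβl)/(Z_0 + jZ_L·tanβl)
     = 75·(326 − j77.7)/(75 − j338)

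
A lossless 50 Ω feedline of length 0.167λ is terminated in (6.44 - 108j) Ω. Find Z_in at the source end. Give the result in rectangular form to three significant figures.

Z_in ≈ 1.14 − j4.46 Ω

βl = 2π × 0.167 = 60.1°
tan(βl) = tan(60.1°) = 1.74
Z_in = Z_0·(Z_L + jZ_0·tanβl)/(Z_0 + jZ_L·tanβl)
     = 50·(6.44 − j21)/(238 + j11.2)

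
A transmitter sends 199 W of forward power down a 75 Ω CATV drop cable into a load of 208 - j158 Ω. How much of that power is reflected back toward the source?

|Γ| = |(133 − j158)/(283 − j158)| = 0.637
|Γ|² = 0.406
P_refl = |Γ|²·P_inc = 80.8 W, P_del = (1 − |Γ|²)·P_inc = 118 W

P_reflected ≈ 80.8 W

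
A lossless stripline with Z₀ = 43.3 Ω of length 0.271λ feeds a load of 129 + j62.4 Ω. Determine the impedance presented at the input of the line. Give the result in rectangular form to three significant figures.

Z_in ≈ 11.6 − j0.362 Ω

βl = 2π × 0.271 = 97.6°
tan(βl) = tan(97.6°) = -7.53
Z_in = Z_0·(Z_L + jZ_0·tanβl)/(Z_0 + jZ_L·tanβl)
     = 43.3·(129 − j264)/(513 − j972)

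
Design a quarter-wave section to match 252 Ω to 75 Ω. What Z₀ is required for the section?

Z_qwt = √(Z_0·R_L) = √(75 × 252) = √18900

Z_qwt ≈ 137 Ω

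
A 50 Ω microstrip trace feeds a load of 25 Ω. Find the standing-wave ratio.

VSWR ≈ 2

Γ = (25 − 50)/(25 + 50) = -0.333
VSWR = (1 + 0.333)/(1 − 0.333)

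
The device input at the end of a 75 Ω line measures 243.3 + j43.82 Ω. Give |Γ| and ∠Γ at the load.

Γ ≈ 0.541 ∠ 6.76°

Γ = (Z_L − Z_0)/(Z_L + Z_0) = (168.3 + j43.82)/(318.3 + j43.82)
|Γ| = 174/321 = 0.541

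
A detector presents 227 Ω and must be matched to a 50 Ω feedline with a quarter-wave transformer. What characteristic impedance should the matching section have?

Z_qwt = √(Z_0·R_L) = √(50 × 227) = √11350

Z_qwt ≈ 107 Ω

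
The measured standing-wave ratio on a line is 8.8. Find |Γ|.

|Γ| = (S − 1)/(S + 1) = (8.8 − 1)/(8.8 + 1) = 7.8/9.8

|Γ| ≈ 0.796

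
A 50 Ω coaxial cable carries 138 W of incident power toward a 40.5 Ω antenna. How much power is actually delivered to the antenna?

P_delivered ≈ 136 W

Γ = (40.5 − 50)/(40.5 + 50) = -0.105
|Γ|² = 0.011
P_refl = |Γ|²·P_inc = 1.52 W, P_del = (1 − |Γ|²)·P_inc = 136 W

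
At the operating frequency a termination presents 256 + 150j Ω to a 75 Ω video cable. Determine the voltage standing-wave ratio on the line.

Γ = (Z_L − Z_0)/(Z_L + Z_0) = (181 + j150)/(331 + j150)
|Γ| = 235/363 = 0.647
VSWR = (1 + |Γ|)/(1 − |Γ|) = 1.65/0.353

VSWR ≈ 4.66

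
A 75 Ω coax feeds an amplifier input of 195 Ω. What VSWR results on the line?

VSWR ≈ 2.6

Γ = (195 − 75)/(195 + 75) = 0.444
VSWR = (1 + 0.444)/(1 − 0.444)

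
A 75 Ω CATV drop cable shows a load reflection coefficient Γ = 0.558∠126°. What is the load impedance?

Z_L = Z_0·(1 + Γ)/(1 − Γ) = 75·(0.672 + j0.451)/(1.33 − j0.451)

Z_L ≈ 26.3 + j34.4 Ω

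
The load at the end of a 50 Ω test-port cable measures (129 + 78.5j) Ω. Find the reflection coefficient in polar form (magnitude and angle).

Γ ≈ 0.57 ∠ 21.1°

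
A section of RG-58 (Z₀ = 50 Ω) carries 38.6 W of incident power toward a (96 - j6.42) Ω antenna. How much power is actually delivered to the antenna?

|Γ| = |(46 − j6.42)/(146 − j6.42)| = 0.318
|Γ|² = 0.101
P_refl = |Γ|²·P_inc = 3.9 W, P_del = (1 − |Γ|²)·P_inc = 34.7 W

P_delivered ≈ 34.7 W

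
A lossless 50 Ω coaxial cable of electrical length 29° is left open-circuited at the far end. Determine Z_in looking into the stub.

tan(βl) = 0.554
For an open-circuited stub, Z_in = −jZ_0·cot(βl) = −jZ_0/tan(βl)

Z_in ≈ −j90.2 Ω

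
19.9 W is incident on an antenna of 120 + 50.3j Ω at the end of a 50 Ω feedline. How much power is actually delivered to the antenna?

|Γ| = |(70 + j50.3)/(170 + j50.3)| = 0.486
|Γ|² = 0.236
P_refl = |Γ|²·P_inc = 4.7 W, P_del = (1 − |Γ|²)·P_inc = 15.2 W

P_delivered ≈ 15.2 W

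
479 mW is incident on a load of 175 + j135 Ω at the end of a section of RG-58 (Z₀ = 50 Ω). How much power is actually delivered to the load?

P_delivered ≈ 244 mW

|Γ| = |(125 + j135)/(225 + j135)| = 0.701
|Γ|² = 0.492
P_refl = |Γ|²·P_inc = 235 mW, P_del = (1 − |Γ|²)·P_inc = 244 mW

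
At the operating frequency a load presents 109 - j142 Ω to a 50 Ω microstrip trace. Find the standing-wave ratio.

VSWR ≈ 6.18

Γ = (Z_L − Z_0)/(Z_L + Z_0) = (59 − j142)/(159 − j142)
|Γ| = 154/213 = 0.721
VSWR = (1 + |Γ|)/(1 − |Γ|) = 1.72/0.279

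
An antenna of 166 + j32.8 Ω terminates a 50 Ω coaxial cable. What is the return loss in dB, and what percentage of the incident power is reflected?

RL ≈ 5.16 dB; 30.4% of incident power reflected

Γ = (116 + j32.8)/(216 + j32.8), |Γ| = 0.552
RL = −20·log₁₀(0.552) = 5.16 dB
P_refl/P_inc = |Γ|² = 0.304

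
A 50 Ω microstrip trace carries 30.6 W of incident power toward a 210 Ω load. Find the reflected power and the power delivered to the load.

P_reflected ≈ 11.6 W; P_delivered ≈ 19 W

Γ = (210 − 50)/(210 + 50) = 0.615
|Γ|² = 0.379
P_refl = |Γ|²·P_inc = 11.6 W, P_del = (1 − |Γ|²)·P_inc = 19 W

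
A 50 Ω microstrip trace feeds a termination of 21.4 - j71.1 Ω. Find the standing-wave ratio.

VSWR ≈ 7.35

Γ = (Z_L − Z_0)/(Z_L + Z_0) = (-28.6 − j71.1)/(71.4 − j71.1)
|Γ| = 76.6/101 = 0.761
VSWR = (1 + |Γ|)/(1 − |Γ|) = 1.76/0.239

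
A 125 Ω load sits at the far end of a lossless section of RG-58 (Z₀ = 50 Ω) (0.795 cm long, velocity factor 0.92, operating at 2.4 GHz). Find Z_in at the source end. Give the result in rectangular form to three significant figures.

Z_in ≈ 64.8 − j51.9 Ω

λ = v/f = 0.92·c / 2.4 GHz = 0.115 m
βl = 2π·l/λ = 2π × 0.0691 = 24.9°
tan(βl) = tan(24.9°) = 0.464
Z_in = Z_0·(Z_L + jZ_0·tanβl)/(Z_0 + jZ_L·tanβl)
     = 50·(125 + j23.2)/(50 + j58)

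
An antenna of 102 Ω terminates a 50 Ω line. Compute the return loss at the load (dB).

Γ = (102 − 50)/(102 + 50) = 0.342
RL = −20·log₁₀|Γ| = −20·log₁₀(0.342)

RL ≈ 9.32 dB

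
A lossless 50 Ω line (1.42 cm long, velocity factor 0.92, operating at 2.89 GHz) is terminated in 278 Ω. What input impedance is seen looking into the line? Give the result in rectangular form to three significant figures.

λ = v/f = 0.92·c / 2.89 GHz = 0.0955 m
βl = 2π·l/λ = 2π × 0.149 = 53.5°
tan(βl) = tan(53.5°) = 1.35
Z_in = Z_0·(Z_L + jZ_0·tanβl)/(Z_0 + jZ_L·tanβl)
     = 50·(278 + j67.6)/(50 + j376)

Z_in ≈ 13.7 − j35.1 Ω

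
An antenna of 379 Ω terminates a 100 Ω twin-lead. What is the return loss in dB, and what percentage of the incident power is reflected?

RL ≈ 4.69 dB; 33.9% of incident power reflected

Γ = (379 − 100)/(379 + 100) = 0.582
RL = −20·log₁₀(0.582) = 4.69 dB
P_refl/P_inc = |Γ|² = 0.339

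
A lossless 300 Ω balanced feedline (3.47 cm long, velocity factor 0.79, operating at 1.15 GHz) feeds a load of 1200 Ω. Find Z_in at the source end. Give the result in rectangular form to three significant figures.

Z_in ≈ 96.9 − j155 Ω

λ = v/f = 0.79·c / 1.15 GHz = 0.206 m
βl = 2π·l/λ = 2π × 0.168 = 60.6°
tan(βl) = tan(60.6°) = 1.78
Z_in = Z_0·(Z_L + jZ_0·tanβl)/(Z_0 + jZ_L·tanβl)
     = 300·(1200 + j533)/(300 + j2130)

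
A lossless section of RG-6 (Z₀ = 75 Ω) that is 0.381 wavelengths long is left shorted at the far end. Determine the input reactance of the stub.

βl = 2π × 0.381 = 137°
tan(βl) = -0.927
For a shorted stub, Z_in = jZ_0·tan(βl)

X_in ≈ -69.5 Ω (capacitive)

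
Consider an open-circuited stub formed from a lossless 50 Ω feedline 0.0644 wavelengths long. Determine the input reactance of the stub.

X_in ≈ -117 Ω (capacitive)

βl = 2π × 0.0644 = 23.2°
tan(βl) = 0.428
For an open-circuited stub, Z_in = −jZ_0·cot(βl) = −jZ_0/tan(βl)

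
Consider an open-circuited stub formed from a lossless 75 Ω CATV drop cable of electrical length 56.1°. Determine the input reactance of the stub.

tan(βl) = 1.49
For an open-circuited stub, Z_in = −jZ_0·cot(βl) = −jZ_0/tan(βl)

X_in ≈ -50.4 Ω (capacitive)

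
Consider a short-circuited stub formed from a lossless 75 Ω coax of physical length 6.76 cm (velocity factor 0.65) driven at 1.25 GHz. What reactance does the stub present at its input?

X_in ≈ -33.4 Ω (capacitive)

λ = v/f = 0.65·c / 1.25 GHz = 0.156 m
βl = 2π·l/λ = 2π × 0.433 = 156°
tan(βl) = -0.445
For a short-circuited stub, Z_in = jZ_0·tan(βl)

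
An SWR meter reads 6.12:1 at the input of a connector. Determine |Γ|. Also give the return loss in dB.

|Γ| = (S − 1)/(S + 1) = (6.12 − 1)/(6.12 + 1) = 5.12/7.12
RL = −20·log₁₀|Γ| = −20·log₁₀(0.719)

|Γ| ≈ 0.719; return loss ≈ 2.86 dB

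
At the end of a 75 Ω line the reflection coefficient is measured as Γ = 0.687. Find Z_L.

Z_L ≈ 404 Ω

Z_L = Z_0·(1 + Γ)/(1 − Γ) = 75·(1.69)/(0.313)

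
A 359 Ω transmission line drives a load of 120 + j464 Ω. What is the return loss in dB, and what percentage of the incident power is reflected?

Γ = (-239 + j464)/(479 + j464), |Γ| = 0.783
RL = −20·log₁₀(0.783) = 2.13 dB
P_refl/P_inc = |Γ|² = 0.613

RL ≈ 2.13 dB; 61.3% of incident power reflected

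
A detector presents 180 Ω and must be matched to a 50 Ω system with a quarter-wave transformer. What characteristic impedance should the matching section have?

Z_qwt ≈ 94.9 Ω

Z_qwt = √(Z_0·R_L) = √(50 × 180) = √9000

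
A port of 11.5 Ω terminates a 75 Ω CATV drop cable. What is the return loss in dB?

RL ≈ 2.68 dB

Γ = (11.5 − 75)/(11.5 + 75) = -0.734
RL = −20·log₁₀|Γ| = −20·log₁₀(0.734)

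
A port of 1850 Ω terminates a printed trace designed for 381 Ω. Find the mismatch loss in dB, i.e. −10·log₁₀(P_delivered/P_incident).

Γ = (1850 − 381)/(1850 + 381) = 0.658
|Γ|² = 0.434, so P_del/P_inc = 1 − |Γ|² = 0.566
ML = −10·log₁₀(1 − |Γ|²)

mismatch loss ≈ 2.47 dB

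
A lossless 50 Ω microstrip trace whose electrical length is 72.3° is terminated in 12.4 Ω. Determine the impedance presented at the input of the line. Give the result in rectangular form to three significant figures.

tan(βl) = tan(72.3°) = 3.13
Z_in = Z_0·(Z_L + jZ_0·tanβl)/(Z_0 + jZ_L·tanβl)
     = 50·(12.4 + j157)/(50 + j38.9)

Z_in ≈ 83.6 + j91.7 Ω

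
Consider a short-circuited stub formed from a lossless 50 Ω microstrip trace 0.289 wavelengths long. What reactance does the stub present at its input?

βl = 2π × 0.289 = 104°
tan(βl) = -4
For a short-circuited stub, Z_in = jZ_0·tan(βl)

X_in ≈ -200 Ω (capacitive)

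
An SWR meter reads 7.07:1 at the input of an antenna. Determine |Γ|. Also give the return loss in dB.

|Γ| ≈ 0.752; return loss ≈ 2.47 dB

|Γ| = (S − 1)/(S + 1) = (7.07 − 1)/(7.07 + 1) = 6.07/8.07
RL = −20·log₁₀|Γ| = −20·log₁₀(0.752)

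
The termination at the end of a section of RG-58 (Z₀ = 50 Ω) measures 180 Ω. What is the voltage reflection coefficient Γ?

Γ = 0.565

Γ = (Z_L − Z_0)/(Z_L + Z_0) = (180 − 50)/(180 + 50) = 130/230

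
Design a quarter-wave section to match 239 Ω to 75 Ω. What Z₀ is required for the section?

Z_qwt ≈ 134 Ω

Z_qwt = √(Z_0·R_L) = √(75 × 239) = √17920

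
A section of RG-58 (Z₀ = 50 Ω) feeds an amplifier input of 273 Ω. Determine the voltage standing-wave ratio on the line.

VSWR ≈ 5.46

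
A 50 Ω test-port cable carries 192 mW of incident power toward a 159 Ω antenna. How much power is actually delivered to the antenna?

P_delivered ≈ 140 mW

Γ = (159 − 50)/(159 + 50) = 0.522
|Γ|² = 0.272
P_refl = |Γ|²·P_inc = 52.2 mW, P_del = (1 − |Γ|²)·P_inc = 140 mW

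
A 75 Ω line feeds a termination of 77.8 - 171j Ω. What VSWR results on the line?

VSWR ≈ 6.87

Γ = (Z_L − Z_0)/(Z_L + Z_0) = (2.8 − j171)/(152.8 − j171)
|Γ| = 171/229 = 0.746
VSWR = (1 + |Γ|)/(1 − |Γ|) = 1.75/0.254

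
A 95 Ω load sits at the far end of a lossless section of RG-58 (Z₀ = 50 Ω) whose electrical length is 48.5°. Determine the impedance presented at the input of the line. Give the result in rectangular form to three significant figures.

Z_in ≈ 38.6 − j26.3 Ω

tan(βl) = tan(48.5°) = 1.13
Z_in = Z_0·(Z_L + jZ_0·tanβl)/(Z_0 + jZ_L·tanβl)
     = 50·(95 + j56.5)/(50 + j107)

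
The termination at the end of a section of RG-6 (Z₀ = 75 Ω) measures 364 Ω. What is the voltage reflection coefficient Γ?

Γ = 0.658

Γ = (Z_L − Z_0)/(Z_L + Z_0) = (364 − 75)/(364 + 75) = 289/439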